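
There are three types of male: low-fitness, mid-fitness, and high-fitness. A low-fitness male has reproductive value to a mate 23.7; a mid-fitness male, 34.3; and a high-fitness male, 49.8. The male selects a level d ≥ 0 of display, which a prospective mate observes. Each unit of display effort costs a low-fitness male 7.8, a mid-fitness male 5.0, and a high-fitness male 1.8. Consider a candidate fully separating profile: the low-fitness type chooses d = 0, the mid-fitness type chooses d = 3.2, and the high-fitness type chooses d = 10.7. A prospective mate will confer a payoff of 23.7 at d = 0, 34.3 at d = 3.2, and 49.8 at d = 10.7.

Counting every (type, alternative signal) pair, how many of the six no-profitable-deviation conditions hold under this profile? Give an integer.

5

High-fitness (own payoff 49.8 − 1.8×10.7 = 30.54): to d=0 gives 23.7 → no gain ✓; to d=3.2 gives 34.3 − 1.8×3.2 = 28.54 → no gain ✓.
Low-fitness (own payoff 23.7): to d=3.2 gives 34.3 − 7.8×3.2 = 9.34 → no gain ✓; to d=10.7 gives 49.8 − 7.8×10.7 = -33.66 → no gain ✓.
Mid-fitness (own payoff 34.3 − 5.0×3.2 = 18.3): to d=0 gives 23.7 → profitable ✗; to d=10.7 gives 49.8 − 5.0×10.7 = -3.7 → no gain ✓.
5 of the 6 constraints hold; not an equilibrium.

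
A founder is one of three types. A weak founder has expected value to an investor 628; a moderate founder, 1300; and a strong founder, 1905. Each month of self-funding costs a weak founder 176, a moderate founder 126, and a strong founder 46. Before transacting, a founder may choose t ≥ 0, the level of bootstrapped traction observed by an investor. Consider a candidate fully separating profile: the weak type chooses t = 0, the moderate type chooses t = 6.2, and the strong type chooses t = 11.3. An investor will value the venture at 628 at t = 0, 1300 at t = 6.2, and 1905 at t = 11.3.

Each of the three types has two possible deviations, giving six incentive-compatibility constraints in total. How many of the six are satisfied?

Moderate (own payoff 1300 − 126×6.2 = 518.8): to t=0 gives 628 → profitable ✗; to t=11.3 gives 1905 − 126×11.3 = 481.2 → no gain ✓.
Weak (own payoff 628): to t=6.2 gives 1300 − 176×6.2 = 208.8 → no gain ✓; to t=11.3 gives 1905 − 176×11.3 = -83.8 → no gain ✓.
Strong (own payoff 1905 − 46×11.3 = 1385.2): to t=0 gives 628 → no gain ✓; to t=6.2 gives 1300 − 46×6.2 = 1014.8 → no gain ✓.
5 of the 6 constraints hold; not an equilibrium.

5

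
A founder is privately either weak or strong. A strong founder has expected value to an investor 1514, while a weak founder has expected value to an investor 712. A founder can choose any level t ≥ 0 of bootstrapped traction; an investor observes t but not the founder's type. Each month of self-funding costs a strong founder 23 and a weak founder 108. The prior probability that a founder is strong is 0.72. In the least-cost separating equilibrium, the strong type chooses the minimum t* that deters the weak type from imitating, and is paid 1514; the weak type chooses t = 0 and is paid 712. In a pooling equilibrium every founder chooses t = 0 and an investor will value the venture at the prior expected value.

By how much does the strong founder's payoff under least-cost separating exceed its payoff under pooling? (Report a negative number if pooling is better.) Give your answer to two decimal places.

Least-cost separating signal: t* solves 712 = 1514 − 108·t*, so t* = (1514 − 712)/108 ≈ 7.4259.
Strong type's separating payoff: 1514 − 23 × t* = 1514 − 23 × (1514 − 712)/108 = 1514 − 18446/108 ≈ 1343.2037.
Pooling payoff: 0.72 × 1514 + 0.28 × 712 = 1289.44.
Difference: 1343.2037 − 1289.44 = 53.7637, i.e. 53.76 to two decimal places.
The strong type prefers to separate.

53.76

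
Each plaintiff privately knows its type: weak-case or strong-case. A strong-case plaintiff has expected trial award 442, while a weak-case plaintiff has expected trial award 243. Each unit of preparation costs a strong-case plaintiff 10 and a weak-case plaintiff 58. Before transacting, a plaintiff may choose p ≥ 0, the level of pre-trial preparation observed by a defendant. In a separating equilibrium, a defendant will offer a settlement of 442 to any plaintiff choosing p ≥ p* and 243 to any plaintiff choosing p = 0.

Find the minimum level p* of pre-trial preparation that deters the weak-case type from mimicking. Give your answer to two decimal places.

A weak-case plaintiff choosing p = 0 receives 243.
Imitating at p* instead would pay 442 at cost 58·p*, netting 442 − 58·p*.
Indifference: 243 = 442 − 58·p*, so p* = (442 − 243) / 58 ≈ 3.43.
At p* the weak-case type's incentive constraint just binds; the strong-case type strictly prefers p* since its per-unit cost is lower.

3.43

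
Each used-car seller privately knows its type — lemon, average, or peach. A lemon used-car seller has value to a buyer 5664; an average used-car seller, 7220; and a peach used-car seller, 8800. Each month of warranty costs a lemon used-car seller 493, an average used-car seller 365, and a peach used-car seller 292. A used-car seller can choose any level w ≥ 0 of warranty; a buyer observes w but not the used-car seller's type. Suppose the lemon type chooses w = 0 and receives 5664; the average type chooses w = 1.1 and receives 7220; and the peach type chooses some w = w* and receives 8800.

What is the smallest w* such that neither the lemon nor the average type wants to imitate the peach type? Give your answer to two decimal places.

6.36

Lemon type (on-path payoff 5664) won't mimic when 5664 ≥ 8800 − 493·w*, i.e. w* ≥ 6.36.
Average type (on-path payoff 7220 − 365×1.1 = 6818.5) won't mimic when 6818.5 ≥ 8800 − 365·w*, i.e. w* ≥ 5.43.
Both must hold, so w* = max(6.36, 5.43) = 6.36. The lemon type's constraint binds.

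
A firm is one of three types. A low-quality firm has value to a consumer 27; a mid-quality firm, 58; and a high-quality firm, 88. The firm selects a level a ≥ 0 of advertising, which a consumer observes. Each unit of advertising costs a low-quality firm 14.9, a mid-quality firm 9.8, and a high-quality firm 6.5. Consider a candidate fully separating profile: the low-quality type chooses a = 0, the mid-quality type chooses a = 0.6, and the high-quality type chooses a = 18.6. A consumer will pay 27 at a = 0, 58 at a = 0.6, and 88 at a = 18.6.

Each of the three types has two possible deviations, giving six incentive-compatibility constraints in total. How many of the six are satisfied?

3

Mid-quality (own payoff 58 − 9.8×0.6 = 52.12): to a=0 gives 27 → no gain ✓; to a=18.6 gives 88 − 9.8×18.6 = -94.28 → no gain ✓.
High-quality (own payoff 88 − 6.5×18.6 = -32.9): to a=0 gives 27 → profitable ✗; to a=0.6 gives 58 − 6.5×0.6 = 54.1 → profitable ✗.
Low-quality (own payoff 27): to a=0.6 gives 58 − 14.9×0.6 = 49.06 → profitable ✗; to a=18.6 gives 88 − 14.9×18.6 = -189.14 → no gain ✓.
3 of the 6 constraints hold; not an equilibrium.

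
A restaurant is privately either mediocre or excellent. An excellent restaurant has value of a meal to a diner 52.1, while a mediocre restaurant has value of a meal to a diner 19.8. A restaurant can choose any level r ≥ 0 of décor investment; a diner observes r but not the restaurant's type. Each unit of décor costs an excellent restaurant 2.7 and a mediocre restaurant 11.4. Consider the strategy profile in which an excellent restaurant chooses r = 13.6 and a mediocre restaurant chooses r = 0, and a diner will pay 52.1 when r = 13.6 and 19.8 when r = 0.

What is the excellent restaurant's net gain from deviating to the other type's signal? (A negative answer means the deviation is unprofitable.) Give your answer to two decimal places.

Playing r = 13.6 the excellent restaurant receives 52.1 − 2.7 × 13.6 = 15.38.
Deviating to r = 0 yields 19.8 instead.
Gain from deviating: 19.8 − 15.38 = 4.42.
The gain is positive, so the excellent type's incentive-compatibility constraint is violated — this profile is not a separating equilibrium.

4.42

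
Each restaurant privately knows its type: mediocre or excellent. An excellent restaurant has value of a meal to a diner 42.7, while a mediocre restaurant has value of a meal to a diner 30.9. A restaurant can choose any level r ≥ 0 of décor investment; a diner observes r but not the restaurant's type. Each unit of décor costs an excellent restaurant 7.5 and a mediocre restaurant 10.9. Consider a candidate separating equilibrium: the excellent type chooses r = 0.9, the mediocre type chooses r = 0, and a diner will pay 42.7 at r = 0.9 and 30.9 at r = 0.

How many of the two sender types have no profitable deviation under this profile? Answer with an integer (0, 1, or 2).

Mediocre type: stay at 0 → 30.9; mimic → 42.7 − 10.9 × 0.9 = 32.89. IC fails (30.9 < 32.89).
Excellent type: signal → 42.7 − 7.5 × 0.9 = 35.95; deviate to 0 → 30.9. IC holds (35.95 ≥ 30.9).
1 of 2 constraints hold, so this profile is not an equilibrium.

1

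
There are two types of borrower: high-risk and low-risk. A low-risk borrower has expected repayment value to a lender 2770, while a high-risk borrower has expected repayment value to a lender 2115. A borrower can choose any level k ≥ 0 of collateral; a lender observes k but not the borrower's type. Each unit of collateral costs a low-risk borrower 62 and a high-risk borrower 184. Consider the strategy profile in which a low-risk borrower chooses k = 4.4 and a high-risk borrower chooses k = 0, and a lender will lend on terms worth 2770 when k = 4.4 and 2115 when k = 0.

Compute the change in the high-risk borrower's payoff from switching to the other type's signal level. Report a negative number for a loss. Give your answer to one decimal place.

Playing k = 0 the high-risk borrower receives 2115.
Deviating to k = 4.4 brings payment 2770 at cost 184 × 4.4 = 809.6, netting 1960.4.
Gain from deviating: 1960.4 − 2115 = -154.6.
The gain is negative, so the high-risk type's incentive-compatibility constraint is satisfied.

-154.6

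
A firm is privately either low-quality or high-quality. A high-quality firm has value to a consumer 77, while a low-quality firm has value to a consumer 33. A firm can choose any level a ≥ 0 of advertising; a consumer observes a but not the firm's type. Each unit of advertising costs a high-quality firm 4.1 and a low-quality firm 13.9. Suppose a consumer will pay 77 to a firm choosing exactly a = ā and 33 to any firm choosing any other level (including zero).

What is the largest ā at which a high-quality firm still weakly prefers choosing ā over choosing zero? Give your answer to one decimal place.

10.7

Choosing ā yields the high-quality type 77 − 4.1·ā; choosing zero yields 33.
The high-quality type is indifferent at 77 − 4.1·ā = 33, i.e. ā = (77 − 33) / 4.1 ≈ 10.7.
For any ā above 10.7 the high-quality type would rather pool at zero, so separation collapses.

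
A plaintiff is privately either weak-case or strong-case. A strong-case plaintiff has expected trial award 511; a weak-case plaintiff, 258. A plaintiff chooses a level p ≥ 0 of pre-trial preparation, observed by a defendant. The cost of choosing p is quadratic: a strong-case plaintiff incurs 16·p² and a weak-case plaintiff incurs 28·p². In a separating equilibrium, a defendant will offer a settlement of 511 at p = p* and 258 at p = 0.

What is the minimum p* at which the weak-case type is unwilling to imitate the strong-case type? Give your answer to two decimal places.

3.01

The weak-case type at p = 0 receives 258; imitating at p* yields 511 − 28·p*².
Indifference: 258 = 511 − 28·p*², so p*² = (511 − 258) / 28 ≈ 9.0357.
p* = √9.0357 ≈ 3.01.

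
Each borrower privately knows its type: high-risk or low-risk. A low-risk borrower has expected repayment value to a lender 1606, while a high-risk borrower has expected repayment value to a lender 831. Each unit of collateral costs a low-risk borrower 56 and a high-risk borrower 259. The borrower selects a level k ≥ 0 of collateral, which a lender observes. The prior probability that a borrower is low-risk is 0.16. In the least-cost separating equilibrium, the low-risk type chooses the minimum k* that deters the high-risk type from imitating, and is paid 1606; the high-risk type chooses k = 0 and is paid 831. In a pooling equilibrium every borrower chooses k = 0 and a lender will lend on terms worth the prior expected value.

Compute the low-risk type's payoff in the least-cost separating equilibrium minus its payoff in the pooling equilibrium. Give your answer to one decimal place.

483.4

Least-cost separating signal: k* solves 831 = 1606 − 259·k*, so k* = (1606 − 831)/259 ≈ 2.9923.
Low-risk type's separating payoff: 1606 − 56 × k* = 1606 − 56 × (1606 − 831)/259 = 1606 − 43400/259 ≈ 1438.432.
Pooling payoff: 0.16 × 1606 + 0.84 × 831 = 955.
Difference: 1438.432 − 955 = 483.432, i.e. 483.4 to one decimal place.
The low-risk type prefers to separate.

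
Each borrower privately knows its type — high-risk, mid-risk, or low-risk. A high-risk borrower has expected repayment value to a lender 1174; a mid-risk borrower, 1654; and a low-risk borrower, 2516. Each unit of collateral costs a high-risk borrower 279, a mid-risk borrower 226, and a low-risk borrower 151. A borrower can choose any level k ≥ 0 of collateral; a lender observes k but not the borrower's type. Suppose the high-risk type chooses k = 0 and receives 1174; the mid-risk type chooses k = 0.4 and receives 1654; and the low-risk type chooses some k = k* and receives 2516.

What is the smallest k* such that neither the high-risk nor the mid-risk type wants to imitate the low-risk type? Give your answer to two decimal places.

High-risk type (on-path payoff 1174) won't mimic when 1174 ≥ 2516 − 279·k*, i.e. k* ≥ 4.81.
Mid-risk type (on-path payoff 1654 − 226×0.4 = 1563.6) won't mimic when 1563.6 ≥ 2516 − 226·k*, i.e. k* ≥ 4.21.
Both must hold, so k* = max(4.81, 4.21) = 4.81. The high-risk type's constraint binds.

4.81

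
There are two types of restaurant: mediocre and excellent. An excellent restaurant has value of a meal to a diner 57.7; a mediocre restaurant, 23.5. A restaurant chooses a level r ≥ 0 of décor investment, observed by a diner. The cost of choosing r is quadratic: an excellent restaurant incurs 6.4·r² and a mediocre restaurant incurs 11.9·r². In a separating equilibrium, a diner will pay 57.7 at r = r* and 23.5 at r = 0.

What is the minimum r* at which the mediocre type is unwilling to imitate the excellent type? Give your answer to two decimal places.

The mediocre type at r = 0 receives 23.5; imitating at r* yields 57.7 − 11.9·r*².
Indifference: 23.5 = 57.7 − 11.9·r*², so r*² = (57.7 − 23.5) / 11.9 ≈ 2.8739.
r* = √2.8739 ≈ 1.70.

1.70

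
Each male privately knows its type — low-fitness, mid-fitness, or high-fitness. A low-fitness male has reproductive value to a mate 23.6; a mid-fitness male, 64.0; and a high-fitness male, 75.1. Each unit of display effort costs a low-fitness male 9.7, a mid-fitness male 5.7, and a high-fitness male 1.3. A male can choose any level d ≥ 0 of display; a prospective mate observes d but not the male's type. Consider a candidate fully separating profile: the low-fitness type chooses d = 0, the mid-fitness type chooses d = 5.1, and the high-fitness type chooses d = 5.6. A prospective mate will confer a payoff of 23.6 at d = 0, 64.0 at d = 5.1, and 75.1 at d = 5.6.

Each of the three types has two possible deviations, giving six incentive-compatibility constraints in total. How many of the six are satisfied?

5

Mid-fitness (own payoff 64.0 − 5.7×5.1 = 34.93): to d=0 gives 23.6 → no gain ✓; to d=5.6 gives 75.1 − 5.7×5.6 = 43.18 → profitable ✗.
Low-fitness (own payoff 23.6): to d=5.1 gives 64.0 − 9.7×5.1 = 14.53 → no gain ✓; to d=5.6 gives 75.1 − 9.7×5.6 = 20.78 → no gain ✓.
High-fitness (own payoff 75.1 − 1.3×5.6 = 67.82): to d=0 gives 23.6 → no gain ✓; to d=5.1 gives 64.0 − 1.3×5.1 = 57.37 → no gain ✓.
5 of the 6 constraints hold; not an equilibrium.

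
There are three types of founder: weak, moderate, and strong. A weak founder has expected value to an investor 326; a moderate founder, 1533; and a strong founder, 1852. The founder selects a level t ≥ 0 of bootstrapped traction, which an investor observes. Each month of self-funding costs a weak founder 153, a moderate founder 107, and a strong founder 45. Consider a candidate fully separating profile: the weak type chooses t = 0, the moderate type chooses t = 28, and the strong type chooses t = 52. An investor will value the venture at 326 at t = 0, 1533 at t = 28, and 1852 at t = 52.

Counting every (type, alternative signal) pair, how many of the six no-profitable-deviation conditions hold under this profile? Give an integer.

3

Strong (own payoff 1852 − 45×52 = -488): to t=0 gives 326 → profitable ✗; to t=28 gives 1533 − 45×28 = 273 → profitable ✗.
Moderate (own payoff 1533 − 107×28 = -1463): to t=0 gives 326 → profitable ✗; to t=52 gives 1852 − 107×52 = -3712 → no gain ✓.
Weak (own payoff 326): to t=28 gives 1533 − 153×28 = -2751 → no gain ✓; to t=52 gives 1852 − 153×52 = -6104 → no gain ✓.
3 of the 6 constraints hold; not an equilibrium.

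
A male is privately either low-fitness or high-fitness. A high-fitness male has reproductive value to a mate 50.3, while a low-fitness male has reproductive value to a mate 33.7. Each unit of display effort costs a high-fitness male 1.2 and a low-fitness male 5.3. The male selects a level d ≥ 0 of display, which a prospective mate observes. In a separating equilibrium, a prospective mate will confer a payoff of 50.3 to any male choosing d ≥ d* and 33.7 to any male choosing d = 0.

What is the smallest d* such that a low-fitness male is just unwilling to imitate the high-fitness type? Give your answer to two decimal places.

A low-fitness male choosing d = 0 receives 33.7.
Imitating at d* instead would pay 50.3 at cost 5.3·d*, netting 50.3 − 5.3·d*.
Indifference: 33.7 = 50.3 − 5.3·d*, so d* = (50.3 − 33.7) / 5.3 ≈ 3.13.
This is the low-fitness type's binding incentive-compatibility constraint; any d ≥ 3.13 sustains separation on that side.

3.13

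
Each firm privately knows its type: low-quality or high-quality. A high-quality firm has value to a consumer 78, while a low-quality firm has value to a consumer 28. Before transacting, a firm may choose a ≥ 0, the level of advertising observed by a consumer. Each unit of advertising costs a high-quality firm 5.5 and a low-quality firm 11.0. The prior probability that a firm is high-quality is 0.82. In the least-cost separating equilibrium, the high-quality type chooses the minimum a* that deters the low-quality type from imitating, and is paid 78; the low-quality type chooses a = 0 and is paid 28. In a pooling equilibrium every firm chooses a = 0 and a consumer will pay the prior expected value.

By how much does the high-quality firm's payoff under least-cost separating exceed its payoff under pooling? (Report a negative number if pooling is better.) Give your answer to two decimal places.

Least-cost separating signal: a* solves 28 = 78 − 11.0·a*, so a* = (78 − 28)/11.0 ≈ 4.5455.
High-quality type's separating payoff: 78 − 5.5 × a* = 78 − 5.5 × (78 − 28)/11.0 = 78 − 275/11.0 = 53.
Pooling payoff: 0.82 × 78 + 0.18 × 28 = 69.
Difference: 53 − 69 = -16.00.
The high-quality type would prefer the pooling outcome.

-16.00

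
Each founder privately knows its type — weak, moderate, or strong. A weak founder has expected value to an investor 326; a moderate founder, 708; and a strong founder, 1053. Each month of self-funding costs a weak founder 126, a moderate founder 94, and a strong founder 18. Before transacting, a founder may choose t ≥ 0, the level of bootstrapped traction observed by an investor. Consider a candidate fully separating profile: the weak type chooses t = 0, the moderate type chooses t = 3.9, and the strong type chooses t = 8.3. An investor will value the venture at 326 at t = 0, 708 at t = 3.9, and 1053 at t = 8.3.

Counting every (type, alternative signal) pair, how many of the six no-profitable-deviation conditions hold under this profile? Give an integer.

Strong (own payoff 1053 − 18×8.3 = 903.6): to t=0 gives 326 → no gain ✓; to t=3.9 gives 708 − 18×3.9 = 637.8 → no gain ✓.
Weak (own payoff 326): to t=3.9 gives 708 − 126×3.9 = 216.6 → no gain ✓; to t=8.3 gives 1053 − 126×8.3 = 7.2 → no gain ✓.
Moderate (own payoff 708 − 94×3.9 = 341.4): to t=0 gives 326 → no gain ✓; to t=8.3 gives 1053 − 94×8.3 = 272.8 → no gain ✓.
6 of the 6 constraints hold; this profile is a separating equilibrium.

6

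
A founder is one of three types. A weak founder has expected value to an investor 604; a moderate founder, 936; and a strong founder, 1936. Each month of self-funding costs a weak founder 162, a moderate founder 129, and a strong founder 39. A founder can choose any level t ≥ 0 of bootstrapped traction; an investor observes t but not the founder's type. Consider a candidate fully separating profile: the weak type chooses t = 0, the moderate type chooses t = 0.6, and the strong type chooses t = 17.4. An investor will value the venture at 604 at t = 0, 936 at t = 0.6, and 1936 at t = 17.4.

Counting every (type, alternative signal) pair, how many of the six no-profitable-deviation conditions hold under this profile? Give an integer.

Strong (own payoff 1936 − 39×17.4 = 1257.4): to t=0 gives 604 → no gain ✓; to t=0.6 gives 936 − 39×0.6 = 912.6 → no gain ✓.
Weak (own payoff 604): to t=0.6 gives 936 − 162×0.6 = 838.8 → profitable ✗; to t=17.4 gives 1936 − 162×17.4 = -882.8 → no gain ✓.
Moderate (own payoff 936 − 129×0.6 = 858.6): to t=0 gives 604 → no gain ✓; to t=17.4 gives 1936 − 129×17.4 = -308.6 → no gain ✓.
5 of the 6 constraints hold; not an equilibrium.

5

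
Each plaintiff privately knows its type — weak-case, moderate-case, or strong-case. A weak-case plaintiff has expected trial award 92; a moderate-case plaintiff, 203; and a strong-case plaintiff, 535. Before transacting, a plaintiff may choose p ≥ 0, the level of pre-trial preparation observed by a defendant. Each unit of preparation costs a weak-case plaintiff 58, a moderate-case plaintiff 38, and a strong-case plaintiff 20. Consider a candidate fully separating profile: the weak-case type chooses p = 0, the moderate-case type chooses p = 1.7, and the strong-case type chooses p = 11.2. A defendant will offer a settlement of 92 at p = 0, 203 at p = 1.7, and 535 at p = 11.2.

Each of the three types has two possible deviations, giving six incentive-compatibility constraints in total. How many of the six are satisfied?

Moderate-case (own payoff 203 − 38×1.7 = 138.4): to p=0 gives 92 → no gain ✓; to p=11.2 gives 535 − 38×11.2 = 109.4 → no gain ✓.
Strong-case (own payoff 535 − 20×11.2 = 311): to p=0 gives 92 → no gain ✓; to p=1.7 gives 203 − 20×1.7 = 169 → no gain ✓.
Weak-case (own payoff 92): to p=1.7 gives 203 − 58×1.7 = 104.4 → profitable ✗; to p=11.2 gives 535 − 58×11.2 = -114.6 → no gain ✓.
5 of the 6 constraints hold; not an equilibrium.

5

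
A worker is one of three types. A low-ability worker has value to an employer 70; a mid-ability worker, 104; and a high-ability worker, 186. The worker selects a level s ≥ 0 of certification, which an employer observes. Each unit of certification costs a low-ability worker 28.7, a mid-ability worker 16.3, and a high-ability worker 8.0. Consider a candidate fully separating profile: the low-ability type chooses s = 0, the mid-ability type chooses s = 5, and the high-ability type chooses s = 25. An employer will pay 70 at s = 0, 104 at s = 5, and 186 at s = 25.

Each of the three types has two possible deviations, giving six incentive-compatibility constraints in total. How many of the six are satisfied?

3

Low-ability (own payoff 70): to s=5 gives 104 − 28.7×5 = -39.5 → no gain ✓; to s=25 gives 186 − 28.7×25 = -531.5 → no gain ✓.
High-ability (own payoff 186 − 8.0×25 = -14): to s=0 gives 70 → profitable ✗; to s=5 gives 104 − 8.0×5 = 64 → profitable ✗.
Mid-ability (own payoff 104 − 16.3×5 = 22.5): to s=0 gives 70 → profitable ✗; to s=25 gives 186 − 16.3×25 = -221.5 → no gain ✓.
3 of the 6 constraints hold; not an equilibrium.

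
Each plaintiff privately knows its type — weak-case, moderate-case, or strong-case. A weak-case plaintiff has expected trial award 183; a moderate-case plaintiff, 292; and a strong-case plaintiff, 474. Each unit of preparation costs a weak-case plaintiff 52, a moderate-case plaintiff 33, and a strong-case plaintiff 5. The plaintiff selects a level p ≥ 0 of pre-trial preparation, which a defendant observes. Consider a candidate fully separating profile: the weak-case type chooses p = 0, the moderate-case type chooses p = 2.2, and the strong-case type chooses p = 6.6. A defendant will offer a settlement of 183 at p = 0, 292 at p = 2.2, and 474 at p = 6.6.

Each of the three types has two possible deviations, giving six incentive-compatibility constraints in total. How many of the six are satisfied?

Moderate-case (own payoff 292 − 33×2.2 = 219.4): to p=0 gives 183 → no gain ✓; to p=6.6 gives 474 − 33×6.6 = 256.2 → profitable ✗.
Strong-case (own payoff 474 − 5×6.6 = 441): to p=0 gives 183 → no gain ✓; to p=2.2 gives 292 − 5×2.2 = 281 → no gain ✓.
Weak-case (own payoff 183): to p=2.2 gives 292 − 52×2.2 = 177.6 → no gain ✓; to p=6.6 gives 474 − 52×6.6 = 130.8 → no gain ✓.
5 of the 6 constraints hold; not an equilibrium.

5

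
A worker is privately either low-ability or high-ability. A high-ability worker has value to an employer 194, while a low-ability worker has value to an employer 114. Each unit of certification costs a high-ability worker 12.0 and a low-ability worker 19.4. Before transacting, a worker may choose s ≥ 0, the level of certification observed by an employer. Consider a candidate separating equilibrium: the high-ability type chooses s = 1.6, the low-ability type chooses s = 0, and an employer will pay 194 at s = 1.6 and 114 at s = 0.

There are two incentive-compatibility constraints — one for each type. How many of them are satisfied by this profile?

1

High-ability type: signal → 194 − 12.0 × 1.6 = 174.8; deviate to 0 → 114. IC holds (174.8 ≥ 114).
Low-ability type: stay at 0 → 114; mimic → 194 − 19.4 × 1.6 = 162.96. IC fails (114 < 162.96).
1 of 2 constraints hold, so this profile is not an equilibrium.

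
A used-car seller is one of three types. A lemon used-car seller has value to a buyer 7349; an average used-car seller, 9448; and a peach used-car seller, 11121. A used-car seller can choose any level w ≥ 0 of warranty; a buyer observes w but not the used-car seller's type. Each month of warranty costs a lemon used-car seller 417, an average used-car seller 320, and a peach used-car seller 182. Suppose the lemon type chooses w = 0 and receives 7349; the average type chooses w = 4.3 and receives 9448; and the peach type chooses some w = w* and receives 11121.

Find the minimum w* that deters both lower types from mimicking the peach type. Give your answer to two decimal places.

Lemon type (on-path payoff 7349) won't mimic when 7349 ≥ 11121 − 417·w*, i.e. w* ≥ 9.05.
Average type (on-path payoff 9448 − 320×4.3 = 8072) won't mimic when 8072 ≥ 11121 − 320·w*, i.e. w* ≥ 9.53.
Both must hold, so w* = max(9.05, 9.53) = 9.53. The average type's constraint binds.

9.53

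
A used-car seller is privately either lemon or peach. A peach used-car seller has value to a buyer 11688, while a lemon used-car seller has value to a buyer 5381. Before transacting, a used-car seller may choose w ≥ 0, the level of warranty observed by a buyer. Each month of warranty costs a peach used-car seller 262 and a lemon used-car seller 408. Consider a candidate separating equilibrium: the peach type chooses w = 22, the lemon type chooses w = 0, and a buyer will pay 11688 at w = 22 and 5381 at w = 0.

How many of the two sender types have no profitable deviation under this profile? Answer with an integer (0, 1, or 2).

Lemon type: stay at 0 → 5381; mimic → 11688 − 408 × 22 = 2712. IC holds (5381 ≥ 2712).
Peach type: signal → 11688 − 262 × 22 = 5924; deviate to 0 → 5381. IC holds (5924 ≥ 5381).
2 of 2 constraints hold, so this is a separating equilibrium.

2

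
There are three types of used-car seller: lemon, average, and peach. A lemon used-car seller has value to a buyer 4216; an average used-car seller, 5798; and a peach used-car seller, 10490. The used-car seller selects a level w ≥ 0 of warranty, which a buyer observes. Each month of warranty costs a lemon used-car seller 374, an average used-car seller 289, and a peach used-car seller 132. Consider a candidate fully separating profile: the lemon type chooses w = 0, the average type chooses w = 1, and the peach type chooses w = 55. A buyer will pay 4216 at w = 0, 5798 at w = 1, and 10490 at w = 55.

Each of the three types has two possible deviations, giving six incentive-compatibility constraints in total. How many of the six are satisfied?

3

Peach (own payoff 10490 − 132×55 = 3230): to w=0 gives 4216 → profitable ✗; to w=1 gives 5798 − 132×1 = 5666 → profitable ✗.
Lemon (own payoff 4216): to w=1 gives 5798 − 374×1 = 5424 → profitable ✗; to w=55 gives 10490 − 374×55 = -10080 → no gain ✓.
Average (own payoff 5798 − 289×1 = 5509): to w=0 gives 4216 → no gain ✓; to w=55 gives 10490 − 289×55 = -5405 → no gain ✓.
3 of the 6 constraints hold; not an equilibrium.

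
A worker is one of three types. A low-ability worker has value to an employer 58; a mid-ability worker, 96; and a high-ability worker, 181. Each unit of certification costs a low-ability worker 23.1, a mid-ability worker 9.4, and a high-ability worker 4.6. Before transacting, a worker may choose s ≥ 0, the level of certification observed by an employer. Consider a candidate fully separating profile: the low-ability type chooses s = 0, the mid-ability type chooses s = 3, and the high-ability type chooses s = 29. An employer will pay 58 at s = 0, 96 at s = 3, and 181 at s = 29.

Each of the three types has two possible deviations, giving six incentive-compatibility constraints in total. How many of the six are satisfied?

4

Mid-ability (own payoff 96 − 9.4×3 = 67.8): to s=0 gives 58 → no gain ✓; to s=29 gives 181 − 9.4×29 = -91.6 → no gain ✓.
High-ability (own payoff 181 − 4.6×29 = 47.6): to s=0 gives 58 → profitable ✗; to s=3 gives 96 − 4.6×3 = 82.2 → profitable ✗.
Low-ability (own payoff 58): to s=3 gives 96 − 23.1×3 = 26.7 → no gain ✓; to s=29 gives 181 − 23.1×29 = -488.9 → no gain ✓.
4 of the 6 constraints hold; not an equilibrium.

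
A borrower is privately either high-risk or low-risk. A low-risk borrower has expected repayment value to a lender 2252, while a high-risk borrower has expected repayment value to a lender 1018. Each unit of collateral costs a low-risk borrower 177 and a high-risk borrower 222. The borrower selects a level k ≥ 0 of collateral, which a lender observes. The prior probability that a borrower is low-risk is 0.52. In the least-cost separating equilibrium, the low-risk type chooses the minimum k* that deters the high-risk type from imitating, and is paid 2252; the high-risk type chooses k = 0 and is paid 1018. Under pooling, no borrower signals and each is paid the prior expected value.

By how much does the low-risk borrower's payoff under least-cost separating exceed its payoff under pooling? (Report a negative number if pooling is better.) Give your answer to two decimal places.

-391.54

Least-cost separating signal: k* solves 1018 = 2252 − 222·k*, so k* = (2252 − 1018)/222 ≈ 5.5586.
Low-risk type's separating payoff: 2252 − 177 × k* = 2252 − 177 × (2252 − 1018)/222 = 2252 − 218418/222 ≈ 1268.1351.
Pooling payoff: 0.52 × 2252 + 0.48 × 1018 = 1659.68.
Difference: 1268.1351 − 1659.68 = -391.5449, i.e. -391.54 to two decimal places.
The low-risk type would prefer the pooling outcome.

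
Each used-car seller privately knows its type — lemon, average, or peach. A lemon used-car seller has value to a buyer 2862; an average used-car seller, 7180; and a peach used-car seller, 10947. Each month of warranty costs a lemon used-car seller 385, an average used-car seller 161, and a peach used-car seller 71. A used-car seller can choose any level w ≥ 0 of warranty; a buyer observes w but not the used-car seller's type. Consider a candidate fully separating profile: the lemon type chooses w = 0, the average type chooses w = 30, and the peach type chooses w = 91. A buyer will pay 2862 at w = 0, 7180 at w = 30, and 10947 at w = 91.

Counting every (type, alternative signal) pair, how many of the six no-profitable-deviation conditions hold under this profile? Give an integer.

4

Peach (own payoff 10947 − 71×91 = 4486): to w=0 gives 2862 → no gain ✓; to w=30 gives 7180 − 71×30 = 5050 → profitable ✗.
Lemon (own payoff 2862): to w=30 gives 7180 − 385×30 = -4370 → no gain ✓; to w=91 gives 10947 − 385×91 = -24088 → no gain ✓.
Average (own payoff 7180 − 161×30 = 2350): to w=0 gives 2862 → profitable ✗; to w=91 gives 10947 − 161×91 = -3704 → no gain ✓.
4 of the 6 constraints hold; not an equilibrium.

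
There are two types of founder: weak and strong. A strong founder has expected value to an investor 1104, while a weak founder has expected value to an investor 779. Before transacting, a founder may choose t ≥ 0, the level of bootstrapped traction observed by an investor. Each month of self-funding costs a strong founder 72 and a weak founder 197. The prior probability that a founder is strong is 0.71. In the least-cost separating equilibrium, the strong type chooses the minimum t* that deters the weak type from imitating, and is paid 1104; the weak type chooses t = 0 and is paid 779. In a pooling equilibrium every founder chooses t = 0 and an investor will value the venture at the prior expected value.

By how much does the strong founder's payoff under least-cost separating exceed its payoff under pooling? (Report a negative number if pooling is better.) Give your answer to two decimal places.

-24.53

Least-cost separating signal: t* solves 779 = 1104 − 197·t*, so t* = (1104 − 779)/197 ≈ 1.6497.
Strong type's separating payoff: 1104 − 72 × t* = 1104 − 72 × (1104 − 779)/197 = 1104 − 23400/197 ≈ 985.2183.
Pooling payoff: 0.71 × 1104 + 0.29 × 779 = 1009.75.
Difference: 985.2183 − 1009.75 = -24.5317, i.e. -24.53 to two decimal places.
The strong type would prefer the pooling outcome.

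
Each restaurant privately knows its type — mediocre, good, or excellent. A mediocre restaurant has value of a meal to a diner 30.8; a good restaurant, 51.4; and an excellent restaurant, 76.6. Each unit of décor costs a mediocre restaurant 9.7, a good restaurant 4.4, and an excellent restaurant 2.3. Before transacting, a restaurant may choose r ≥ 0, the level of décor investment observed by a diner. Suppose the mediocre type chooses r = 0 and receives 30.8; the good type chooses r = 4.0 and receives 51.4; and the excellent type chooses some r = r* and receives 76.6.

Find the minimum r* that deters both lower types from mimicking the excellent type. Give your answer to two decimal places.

Mediocre type (on-path payoff 30.8) won't mimic when 30.8 ≥ 76.6 − 9.7·r*, i.e. r* ≥ 4.72.
Good type (on-path payoff 51.4 − 4.4×4.0 = 33.8) won't mimic when 33.8 ≥ 76.6 − 4.4·r*, i.e. r* ≥ 9.73.
Both must hold, so r* = max(4.72, 9.73) = 9.73. The good type's constraint binds.

9.73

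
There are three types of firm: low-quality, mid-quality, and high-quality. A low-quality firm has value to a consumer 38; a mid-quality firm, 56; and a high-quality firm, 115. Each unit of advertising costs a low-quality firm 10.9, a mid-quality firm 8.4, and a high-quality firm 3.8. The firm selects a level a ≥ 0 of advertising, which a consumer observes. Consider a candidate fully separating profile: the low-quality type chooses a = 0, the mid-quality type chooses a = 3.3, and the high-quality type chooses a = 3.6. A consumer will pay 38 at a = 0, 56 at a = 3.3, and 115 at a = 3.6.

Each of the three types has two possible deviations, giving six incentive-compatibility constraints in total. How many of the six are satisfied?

Mid-quality (own payoff 56 − 8.4×3.3 = 28.28): to a=0 gives 38 → profitable ✗; to a=3.6 gives 115 − 8.4×3.6 = 84.76 → profitable ✗.
Low-quality (own payoff 38): to a=3.3 gives 56 − 10.9×3.3 = 20.03 → no gain ✓; to a=3.6 gives 115 − 10.9×3.6 = 75.76 → profitable ✗.
High-quality (own payoff 115 − 3.8×3.6 = 101.32): to a=0 gives 38 → no gain ✓; to a=3.3 gives 56 − 3.8×3.3 = 43.46 → no gain ✓.
3 of the 6 constraints hold; not an equilibrium.

3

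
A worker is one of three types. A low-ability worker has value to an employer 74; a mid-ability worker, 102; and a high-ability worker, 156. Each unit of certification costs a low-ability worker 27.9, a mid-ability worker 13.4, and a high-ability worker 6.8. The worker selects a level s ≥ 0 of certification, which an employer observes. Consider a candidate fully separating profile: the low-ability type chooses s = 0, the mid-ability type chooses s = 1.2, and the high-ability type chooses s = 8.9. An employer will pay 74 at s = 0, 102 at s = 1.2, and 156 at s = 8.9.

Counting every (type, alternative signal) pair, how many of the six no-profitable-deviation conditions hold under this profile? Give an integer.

Low-ability (own payoff 74): to s=1.2 gives 102 − 27.9×1.2 = 68.52 → no gain ✓; to s=8.9 gives 156 − 27.9×8.9 = -92.31 → no gain ✓.
High-ability (own payoff 156 − 6.8×8.9 = 95.48): to s=0 gives 74 → no gain ✓; to s=1.2 gives 102 − 6.8×1.2 = 93.84 → no gain ✓.
Mid-ability (own payoff 102 − 13.4×1.2 = 85.92): to s=0 gives 74 → no gain ✓; to s=8.9 gives 156 − 13.4×8.9 = 36.74 → no gain ✓.
6 of the 6 constraints hold; this profile is a separating equilibrium.

6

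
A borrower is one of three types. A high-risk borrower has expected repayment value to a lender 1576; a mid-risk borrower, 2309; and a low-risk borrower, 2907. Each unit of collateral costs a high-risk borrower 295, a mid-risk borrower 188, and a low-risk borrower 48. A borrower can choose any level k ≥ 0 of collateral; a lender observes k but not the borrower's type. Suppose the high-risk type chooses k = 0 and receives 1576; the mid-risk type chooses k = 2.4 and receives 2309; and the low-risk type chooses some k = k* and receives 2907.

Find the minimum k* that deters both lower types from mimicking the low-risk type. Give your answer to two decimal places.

High-risk type (on-path payoff 1576) won't mimic when 1576 ≥ 2907 − 295·k*, i.e. k* ≥ 4.51.
Mid-risk type (on-path payoff 2309 − 188×2.4 = 1857.8) won't mimic when 1857.8 ≥ 2907 − 188·k*, i.e. k* ≥ 5.58.
Both must hold, so k* = max(4.51, 5.58) = 5.58. The mid-risk type's constraint binds.

5.58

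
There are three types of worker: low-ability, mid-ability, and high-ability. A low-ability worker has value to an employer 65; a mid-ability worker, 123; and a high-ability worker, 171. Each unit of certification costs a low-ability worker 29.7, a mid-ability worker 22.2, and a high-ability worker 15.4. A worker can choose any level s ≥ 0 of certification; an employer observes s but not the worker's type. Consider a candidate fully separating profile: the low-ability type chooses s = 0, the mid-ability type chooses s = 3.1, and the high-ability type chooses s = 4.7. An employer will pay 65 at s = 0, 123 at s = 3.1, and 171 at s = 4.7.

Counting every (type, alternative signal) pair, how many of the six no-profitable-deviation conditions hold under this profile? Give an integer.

4

Mid-ability (own payoff 123 − 22.2×3.1 = 54.18): to s=0 gives 65 → profitable ✗; to s=4.7 gives 171 − 22.2×4.7 = 66.66 → profitable ✗.
Low-ability (own payoff 65): to s=3.1 gives 123 − 29.7×3.1 = 30.93 → no gain ✓; to s=4.7 gives 171 − 29.7×4.7 = 31.41 → no gain ✓.
High-ability (own payoff 171 − 15.4×4.7 = 98.62): to s=0 gives 65 → no gain ✓; to s=3.1 gives 123 − 15.4×3.1 = 75.26 → no gain ✓.
4 of the 6 constraints hold; not an equilibrium.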